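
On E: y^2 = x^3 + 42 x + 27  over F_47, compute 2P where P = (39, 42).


Doubling: s = (3 x1^2 + a) / (2 y1)
s = (3*39^2 + 42) / (2*42) mod 47 = 33
x3 = s^2 - 2 x1 mod 47 = 33^2 - 2*39 = 24
y3 = s (x1 - x3) - y1 mod 47 = 33 * (39 - 24) - 42 = 30

2P = (24, 30)


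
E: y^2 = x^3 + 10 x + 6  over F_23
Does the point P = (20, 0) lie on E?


Check whether y^2 = x^3 + 10 x + 6 (mod 23) for (x, y) = (20, 0).
LHS: y^2 = 0^2 mod 23 = 0
RHS: x^3 + 10 x + 6 = 20^3 + 10*20 + 6 mod 23 = 18
LHS != RHS

No, not on the curve


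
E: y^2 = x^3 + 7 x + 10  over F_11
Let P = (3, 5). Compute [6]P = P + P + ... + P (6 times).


k = 6 = 110_2 (binary, LSB first: 011)
Double-and-add from P = (3, 5):
  bit 0 = 0: acc unchanged = O
  bit 1 = 1: acc = O + (6, 9) = (6, 9)
  bit 2 = 1: acc = (6, 9) + (4, 5) = (5, 4)

6P = (5, 4)


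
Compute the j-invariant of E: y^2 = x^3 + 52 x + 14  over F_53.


Delta = -16(4 a^3 + 27 b^2) mod 53 = 33
-1728 * (4 a)^3 = -1728 * (4*52)^3 mod 53 = 34
j = 34 * 33^(-1) mod 53 = 46

j = 46 (mod 53)


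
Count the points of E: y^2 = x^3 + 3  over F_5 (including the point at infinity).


For each x in F_5, count y with y^2 = x^3 + 0 x + 3 mod 5:
  x = 1: RHS = 4, y in [2, 3]  -> 2 point(s)
  x = 2: RHS = 1, y in [1, 4]  -> 2 point(s)
  x = 3: RHS = 0, y in [0]  -> 1 point(s)
Affine points: 5. Add the point at infinity: total = 6.

#E(F_5) = 6


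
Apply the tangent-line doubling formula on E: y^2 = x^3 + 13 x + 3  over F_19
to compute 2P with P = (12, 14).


Doubling: s = (3 x1^2 + a) / (2 y1)
s = (3*12^2 + 13) / (2*14) mod 19 = 3
x3 = s^2 - 2 x1 mod 19 = 3^2 - 2*12 = 4
y3 = s (x1 - x3) - y1 mod 19 = 3 * (12 - 4) - 14 = 10

2P = (4, 10)


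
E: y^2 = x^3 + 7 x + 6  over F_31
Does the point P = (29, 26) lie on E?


Check whether y^2 = x^3 + 7 x + 6 (mod 31) for (x, y) = (29, 26).
LHS: y^2 = 26^2 mod 31 = 25
RHS: x^3 + 7 x + 6 = 29^3 + 7*29 + 6 mod 31 = 15
LHS != RHS

No, not on the curve


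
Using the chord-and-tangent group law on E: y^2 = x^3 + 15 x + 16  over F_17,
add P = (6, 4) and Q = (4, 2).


P != Q, so use the chord formula.
s = (y2 - y1) / (x2 - x1) = (15) / (15) mod 17 = 1
x3 = s^2 - x1 - x2 mod 17 = 1^2 - 6 - 4 = 8
y3 = s (x1 - x3) - y1 mod 17 = 1 * (6 - 8) - 4 = 11

P + Q = (8, 11)


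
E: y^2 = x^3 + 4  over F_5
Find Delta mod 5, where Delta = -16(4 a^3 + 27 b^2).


4 a^3 + 27 b^2 = 4*0^3 + 27*4^2 = 0 + 432 = 432
Delta = -16 * (432) = -6912
Delta mod 5 = 3

Delta = 3 (mod 5)


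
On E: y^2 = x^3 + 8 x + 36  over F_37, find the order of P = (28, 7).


Compute successive multiples of P until we hit O:
  1P = (28, 7)
  2P = (7, 18)
  3P = (11, 7)
  4P = (35, 30)
  5P = (15, 4)
  6P = (5, 4)
  7P = (25, 32)
  8P = (0, 31)
  ... (continuing to 31P)
  31P = O

ord(P) = 31


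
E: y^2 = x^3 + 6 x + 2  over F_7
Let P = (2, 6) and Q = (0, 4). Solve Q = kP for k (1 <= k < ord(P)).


Enumerate multiples of P until we hit Q = (0, 4):
  1P = (2, 6)
  2P = (0, 4)
Match found at i = 2.

k = 2


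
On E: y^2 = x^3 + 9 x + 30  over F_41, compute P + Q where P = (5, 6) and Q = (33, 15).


P != Q, so use the chord formula.
s = (y2 - y1) / (x2 - x1) = (9) / (28) mod 41 = 34
x3 = s^2 - x1 - x2 mod 41 = 34^2 - 5 - 33 = 11
y3 = s (x1 - x3) - y1 mod 41 = 34 * (5 - 11) - 6 = 36

P + Q = (11, 36)


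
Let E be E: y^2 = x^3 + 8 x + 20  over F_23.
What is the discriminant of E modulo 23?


4 a^3 + 27 b^2 = 4*8^3 + 27*20^2 = 2048 + 10800 = 12848
Delta = -16 * (12848) = -205568
Delta mod 23 = 6

Delta = 6 (mod 23)


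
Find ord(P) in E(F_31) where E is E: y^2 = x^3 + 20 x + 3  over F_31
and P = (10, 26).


Compute successive multiples of P until we hit O:
  1P = (10, 26)
  2P = (12, 7)
  3P = (14, 12)
  4P = (27, 18)
  5P = (19, 22)
  6P = (11, 2)
  7P = (28, 3)
  8P = (2, 12)
  ... (continuing to 27P)
  27P = O

ord(P) = 27


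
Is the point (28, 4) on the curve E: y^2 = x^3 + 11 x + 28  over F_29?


Check whether y^2 = x^3 + 11 x + 28 (mod 29) for (x, y) = (28, 4).
LHS: y^2 = 4^2 mod 29 = 16
RHS: x^3 + 11 x + 28 = 28^3 + 11*28 + 28 mod 29 = 16
LHS = RHS

Yes, on the curve


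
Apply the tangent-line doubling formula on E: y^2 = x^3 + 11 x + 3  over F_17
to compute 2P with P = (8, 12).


Doubling: s = (3 x1^2 + a) / (2 y1)
s = (3*8^2 + 11) / (2*12) mod 17 = 12
x3 = s^2 - 2 x1 mod 17 = 12^2 - 2*8 = 9
y3 = s (x1 - x3) - y1 mod 17 = 12 * (8 - 9) - 12 = 10

2P = (9, 10)


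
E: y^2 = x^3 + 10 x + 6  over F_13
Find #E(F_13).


For each x in F_13, count y with y^2 = x^3 + 10 x + 6 mod 13:
  x = 1: RHS = 4, y in [2, 11]  -> 2 point(s)
  x = 5: RHS = 12, y in [5, 8]  -> 2 point(s)
  x = 6: RHS = 9, y in [3, 10]  -> 2 point(s)
  x = 7: RHS = 3, y in [4, 9]  -> 2 point(s)
  x = 8: RHS = 0, y in [0]  -> 1 point(s)
  x = 10: RHS = 1, y in [1, 12]  -> 2 point(s)
  x = 11: RHS = 4, y in [2, 11]  -> 2 point(s)
Affine points: 13. Add the point at infinity: total = 14.

#E(F_13) = 14


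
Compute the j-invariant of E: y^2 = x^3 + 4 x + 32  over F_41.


Delta = -16(4 a^3 + 27 b^2) mod 41 = 26
-1728 * (4 a)^3 = -1728 * (4*4)^3 mod 41 = 24
j = 24 * 26^(-1) mod 41 = 23

j = 23 (mod 41)


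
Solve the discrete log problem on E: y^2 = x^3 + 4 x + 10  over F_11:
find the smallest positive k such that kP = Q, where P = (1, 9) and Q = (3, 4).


Enumerate multiples of P until we hit Q = (3, 4):
  1P = (1, 9)
  2P = (10, 4)
  3P = (9, 4)
  4P = (5, 10)
  5P = (3, 7)
  6P = (8, 9)
  7P = (2, 2)
  8P = (2, 9)
  9P = (8, 2)
  10P = (3, 4)
Match found at i = 10.

k = 10


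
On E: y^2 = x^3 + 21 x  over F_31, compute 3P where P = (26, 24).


k = 3 = 11_2 (binary, LSB first: 11)
Double-and-add from P = (26, 24):
  bit 0 = 1: acc = O + (26, 24) = (26, 24)
  bit 1 = 1: acc = (26, 24) + (14, 0) = (26, 7)

3P = (26, 7)


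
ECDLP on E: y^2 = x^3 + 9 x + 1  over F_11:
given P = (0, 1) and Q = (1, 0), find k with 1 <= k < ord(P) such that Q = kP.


Enumerate multiples of P until we hit Q = (1, 0):
  1P = (0, 1)
  2P = (1, 0)
Match found at i = 2.

k = 2


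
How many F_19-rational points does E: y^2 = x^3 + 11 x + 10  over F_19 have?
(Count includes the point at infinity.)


For each x in F_19, count y with y^2 = x^3 + 11 x + 10 mod 19:
  x = 4: RHS = 4, y in [2, 17]  -> 2 point(s)
  x = 5: RHS = 0, y in [0]  -> 1 point(s)
  x = 6: RHS = 7, y in [8, 11]  -> 2 point(s)
  x = 14: RHS = 1, y in [1, 18]  -> 2 point(s)
  x = 15: RHS = 16, y in [4, 15]  -> 2 point(s)
  x = 16: RHS = 7, y in [8, 11]  -> 2 point(s)
  x = 18: RHS = 17, y in [6, 13]  -> 2 point(s)
Affine points: 13. Add the point at infinity: total = 14.

#E(F_19) = 14


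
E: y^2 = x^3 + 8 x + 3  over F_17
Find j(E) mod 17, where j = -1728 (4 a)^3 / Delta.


Delta = -16(4 a^3 + 27 b^2) mod 17 = 13
-1728 * (4 a)^3 = -1728 * (4*8)^3 mod 17 = 3
j = 3 * 13^(-1) mod 17 = 12

j = 12 (mod 17)


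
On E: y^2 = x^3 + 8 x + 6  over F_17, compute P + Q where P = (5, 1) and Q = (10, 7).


P != Q, so use the chord formula.
s = (y2 - y1) / (x2 - x1) = (6) / (5) mod 17 = 8
x3 = s^2 - x1 - x2 mod 17 = 8^2 - 5 - 10 = 15
y3 = s (x1 - x3) - y1 mod 17 = 8 * (5 - 15) - 1 = 4

P + Q = (15, 4)


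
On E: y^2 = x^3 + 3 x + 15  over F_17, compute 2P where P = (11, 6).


k = 2 = 10_2 (binary, LSB first: 01)
Double-and-add from P = (11, 6):
  bit 0 = 0: acc unchanged = O
  bit 1 = 1: acc = O + (3, 0) = (3, 0)

2P = (3, 0)


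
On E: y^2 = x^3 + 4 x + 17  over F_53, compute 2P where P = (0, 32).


Doubling: s = (3 x1^2 + a) / (2 y1)
s = (3*0^2 + 4) / (2*32) mod 53 = 10
x3 = s^2 - 2 x1 mod 53 = 10^2 - 2*0 = 47
y3 = s (x1 - x3) - y1 mod 53 = 10 * (0 - 47) - 32 = 28

2P = (47, 28)


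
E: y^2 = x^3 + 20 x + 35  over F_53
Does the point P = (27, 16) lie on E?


Check whether y^2 = x^3 + 20 x + 35 (mod 53) for (x, y) = (27, 16).
LHS: y^2 = 16^2 mod 53 = 44
RHS: x^3 + 20 x + 35 = 27^3 + 20*27 + 35 mod 53 = 12
LHS != RHS

No, not on the curve


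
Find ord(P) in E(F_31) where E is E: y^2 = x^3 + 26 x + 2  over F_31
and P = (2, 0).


Compute successive multiples of P until we hit O:
  1P = (2, 0)
  2P = O

ord(P) = 2


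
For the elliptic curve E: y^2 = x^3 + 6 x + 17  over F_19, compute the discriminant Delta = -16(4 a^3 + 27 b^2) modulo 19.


4 a^3 + 27 b^2 = 4*6^3 + 27*17^2 = 864 + 7803 = 8667
Delta = -16 * (8667) = -138672
Delta mod 19 = 9

Delta = 9 (mod 19)


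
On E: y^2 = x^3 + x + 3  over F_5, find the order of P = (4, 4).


Compute successive multiples of P until we hit O:
  1P = (4, 4)
  2P = (1, 0)
  3P = (4, 1)
  4P = O

ord(P) = 4


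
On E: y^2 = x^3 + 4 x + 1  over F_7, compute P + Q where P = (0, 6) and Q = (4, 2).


P != Q, so use the chord formula.
s = (y2 - y1) / (x2 - x1) = (3) / (4) mod 7 = 6
x3 = s^2 - x1 - x2 mod 7 = 6^2 - 0 - 4 = 4
y3 = s (x1 - x3) - y1 mod 7 = 6 * (0 - 4) - 6 = 5

P + Q = (4, 5)


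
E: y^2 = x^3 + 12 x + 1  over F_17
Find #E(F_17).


For each x in F_17, count y with y^2 = x^3 + 12 x + 1 mod 17:
  x = 0: RHS = 1, y in [1, 16]  -> 2 point(s)
  x = 2: RHS = 16, y in [4, 13]  -> 2 point(s)
  x = 3: RHS = 13, y in [8, 9]  -> 2 point(s)
  x = 5: RHS = 16, y in [4, 13]  -> 2 point(s)
  x = 6: RHS = 0, y in [0]  -> 1 point(s)
  x = 10: RHS = 16, y in [4, 13]  -> 2 point(s)
  x = 11: RHS = 2, y in [6, 11]  -> 2 point(s)
  x = 13: RHS = 8, y in [5, 12]  -> 2 point(s)
Affine points: 15. Add the point at infinity: total = 16.

#E(F_17) = 16


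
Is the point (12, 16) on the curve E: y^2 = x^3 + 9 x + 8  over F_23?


Check whether y^2 = x^3 + 9 x + 8 (mod 23) for (x, y) = (12, 16).
LHS: y^2 = 16^2 mod 23 = 3
RHS: x^3 + 9 x + 8 = 12^3 + 9*12 + 8 mod 23 = 4
LHS != RHS

No, not on the curve


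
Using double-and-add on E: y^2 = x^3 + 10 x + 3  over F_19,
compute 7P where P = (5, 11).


k = 7 = 111_2 (binary, LSB first: 111)
Double-and-add from P = (5, 11):
  bit 0 = 1: acc = O + (5, 11) = (5, 11)
  bit 1 = 1: acc = (5, 11) + (18, 7) = (7, 13)
  bit 2 = 1: acc = (7, 13) + (8, 5) = (11, 0)

7P = (11, 0)


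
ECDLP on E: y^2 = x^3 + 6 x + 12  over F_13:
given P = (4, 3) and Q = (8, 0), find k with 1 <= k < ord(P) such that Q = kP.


Enumerate multiples of P until we hit Q = (8, 0):
  1P = (4, 3)
  2P = (8, 0)
Match found at i = 2.

k = 2


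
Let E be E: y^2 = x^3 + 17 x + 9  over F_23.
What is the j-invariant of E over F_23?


Delta = -16(4 a^3 + 27 b^2) mod 23 = 15
-1728 * (4 a)^3 = -1728 * (4*17)^3 mod 23 = 3
j = 3 * 15^(-1) mod 23 = 14

j = 14 (mod 23)


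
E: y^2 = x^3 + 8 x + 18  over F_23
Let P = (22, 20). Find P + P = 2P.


Doubling: s = (3 x1^2 + a) / (2 y1)
s = (3*22^2 + 8) / (2*20) mod 23 = 2
x3 = s^2 - 2 x1 mod 23 = 2^2 - 2*22 = 6
y3 = s (x1 - x3) - y1 mod 23 = 2 * (22 - 6) - 20 = 12

2P = (6, 12)


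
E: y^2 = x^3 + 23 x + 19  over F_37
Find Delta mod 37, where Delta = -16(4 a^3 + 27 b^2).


4 a^3 + 27 b^2 = 4*23^3 + 27*19^2 = 48668 + 9747 = 58415
Delta = -16 * (58415) = -934640
Delta mod 37 = 17

Delta = 17 (mod 37)


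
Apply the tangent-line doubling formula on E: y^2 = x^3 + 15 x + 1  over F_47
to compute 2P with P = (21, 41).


Doubling: s = (3 x1^2 + a) / (2 y1)
s = (3*21^2 + 15) / (2*41) mod 47 = 6
x3 = s^2 - 2 x1 mod 47 = 6^2 - 2*21 = 41
y3 = s (x1 - x3) - y1 mod 47 = 6 * (21 - 41) - 41 = 27

2P = (41, 27)


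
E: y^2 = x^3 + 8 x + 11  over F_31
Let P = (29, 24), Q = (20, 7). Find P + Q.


P != Q, so use the chord formula.
s = (y2 - y1) / (x2 - x1) = (14) / (22) mod 31 = 26
x3 = s^2 - x1 - x2 mod 31 = 26^2 - 29 - 20 = 7
y3 = s (x1 - x3) - y1 mod 31 = 26 * (29 - 7) - 24 = 21

P + Q = (7, 21)


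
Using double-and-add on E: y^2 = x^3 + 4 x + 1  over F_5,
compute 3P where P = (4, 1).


k = 3 = 11_2 (binary, LSB first: 11)
Double-and-add from P = (4, 1):
  bit 0 = 1: acc = O + (4, 1) = (4, 1)
  bit 1 = 1: acc = (4, 1) + (3, 0) = (4, 4)

3P = (4, 4)


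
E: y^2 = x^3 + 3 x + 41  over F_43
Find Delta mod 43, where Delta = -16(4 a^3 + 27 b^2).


4 a^3 + 27 b^2 = 4*3^3 + 27*41^2 = 108 + 45387 = 45495
Delta = -16 * (45495) = -727920
Delta mod 43 = 27

Delta = 27 (mod 43)


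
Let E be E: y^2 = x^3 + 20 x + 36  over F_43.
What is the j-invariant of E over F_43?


Delta = -16(4 a^3 + 27 b^2) mod 43 = 32
-1728 * (4 a)^3 = -1728 * (4*20)^3 mod 43 = 8
j = 8 * 32^(-1) mod 43 = 11

j = 11 (mod 43)


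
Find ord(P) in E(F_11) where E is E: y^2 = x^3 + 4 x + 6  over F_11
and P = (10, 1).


Compute successive multiples of P until we hit O:
  1P = (10, 1)
  2P = (6, 2)
  3P = (4, 3)
  4P = (2, 0)
  5P = (4, 8)
  6P = (6, 9)
  7P = (10, 10)
  8P = O

ord(P) = 8


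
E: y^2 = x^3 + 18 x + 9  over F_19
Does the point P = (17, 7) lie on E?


Check whether y^2 = x^3 + 18 x + 9 (mod 19) for (x, y) = (17, 7).
LHS: y^2 = 7^2 mod 19 = 11
RHS: x^3 + 18 x + 9 = 17^3 + 18*17 + 9 mod 19 = 3
LHS != RHS

No, not on the curve


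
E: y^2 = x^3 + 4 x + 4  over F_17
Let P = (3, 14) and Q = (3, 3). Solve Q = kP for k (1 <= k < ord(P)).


Enumerate multiples of P until we hit Q = (3, 3):
  1P = (3, 14)
  2P = (7, 1)
  3P = (8, 15)
  4P = (4, 13)
  5P = (11, 11)
  6P = (5, 8)
  7P = (1, 14)
  8P = (13, 3)
  9P = (0, 15)
  10P = (16, 13)
  11P = (14, 13)
  12P = (9, 2)
  13P = (9, 15)
  14P = (14, 4)
  15P = (16, 4)
  16P = (0, 2)
  17P = (13, 14)
  18P = (1, 3)
  19P = (5, 9)
  20P = (11, 6)
  21P = (4, 4)
  22P = (8, 2)
  23P = (7, 16)
  24P = (3, 3)
Match found at i = 24.

k = 24


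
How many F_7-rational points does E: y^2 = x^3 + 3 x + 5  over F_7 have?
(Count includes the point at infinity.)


For each x in F_7, count y with y^2 = x^3 + 3 x + 5 mod 7:
  x = 1: RHS = 2, y in [3, 4]  -> 2 point(s)
  x = 4: RHS = 4, y in [2, 5]  -> 2 point(s)
  x = 6: RHS = 1, y in [1, 6]  -> 2 point(s)
Affine points: 6. Add the point at infinity: total = 7.

#E(F_7) = 7


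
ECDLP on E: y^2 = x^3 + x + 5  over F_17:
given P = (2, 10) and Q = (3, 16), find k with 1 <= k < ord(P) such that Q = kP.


Enumerate multiples of P until we hit Q = (3, 16):
  1P = (2, 10)
  2P = (11, 2)
  3P = (5, 4)
  4P = (14, 14)
  5P = (3, 1)
  6P = (8, 10)
  7P = (7, 7)
  8P = (7, 10)
  9P = (8, 7)
  10P = (3, 16)
Match found at i = 10.

k = 10


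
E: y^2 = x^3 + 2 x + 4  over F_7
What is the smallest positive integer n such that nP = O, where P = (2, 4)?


Compute successive multiples of P until we hit O:
  1P = (2, 4)
  2P = (3, 3)
  3P = (3, 4)
  4P = (2, 3)
  5P = O

ord(P) = 5


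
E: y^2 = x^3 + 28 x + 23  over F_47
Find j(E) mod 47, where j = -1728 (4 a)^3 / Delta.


Delta = -16(4 a^3 + 27 b^2) mod 47 = 29
-1728 * (4 a)^3 = -1728 * (4*28)^3 mod 47 = 44
j = 44 * 29^(-1) mod 47 = 8

j = 8 (mod 47)


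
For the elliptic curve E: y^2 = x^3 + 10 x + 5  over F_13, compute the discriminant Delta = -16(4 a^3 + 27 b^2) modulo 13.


4 a^3 + 27 b^2 = 4*10^3 + 27*5^2 = 4000 + 675 = 4675
Delta = -16 * (4675) = -74800
Delta mod 13 = 2

Delta = 2 (mod 13)


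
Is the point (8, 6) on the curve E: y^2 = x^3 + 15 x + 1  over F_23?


Check whether y^2 = x^3 + 15 x + 1 (mod 23) for (x, y) = (8, 6).
LHS: y^2 = 6^2 mod 23 = 13
RHS: x^3 + 15 x + 1 = 8^3 + 15*8 + 1 mod 23 = 12
LHS != RHS

No, not on the curve


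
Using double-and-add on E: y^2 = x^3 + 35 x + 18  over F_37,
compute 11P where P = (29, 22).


k = 11 = 1011_2 (binary, LSB first: 1101)
Double-and-add from P = (29, 22):
  bit 0 = 1: acc = O + (29, 22) = (29, 22)
  bit 1 = 1: acc = (29, 22) + (15, 25) = (14, 25)
  bit 2 = 0: acc unchanged = (14, 25)
  bit 3 = 1: acc = (14, 25) + (31, 6) = (25, 33)

11P = (25, 33)


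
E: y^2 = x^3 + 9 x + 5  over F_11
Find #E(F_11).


For each x in F_11, count y with y^2 = x^3 + 9 x + 5 mod 11:
  x = 0: RHS = 5, y in [4, 7]  -> 2 point(s)
  x = 1: RHS = 4, y in [2, 9]  -> 2 point(s)
  x = 2: RHS = 9, y in [3, 8]  -> 2 point(s)
  x = 3: RHS = 4, y in [2, 9]  -> 2 point(s)
  x = 6: RHS = 0, y in [0]  -> 1 point(s)
  x = 7: RHS = 4, y in [2, 9]  -> 2 point(s)
  x = 9: RHS = 1, y in [1, 10]  -> 2 point(s)
Affine points: 13. Add the point at infinity: total = 14.

#E(F_11) = 14


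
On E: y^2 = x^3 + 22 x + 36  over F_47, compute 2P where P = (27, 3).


Doubling: s = (3 x1^2 + a) / (2 y1)
s = (3*27^2 + 22) / (2*3) mod 47 = 0
x3 = s^2 - 2 x1 mod 47 = 0^2 - 2*27 = 40
y3 = s (x1 - x3) - y1 mod 47 = 0 * (27 - 40) - 3 = 44

2P = (40, 44)


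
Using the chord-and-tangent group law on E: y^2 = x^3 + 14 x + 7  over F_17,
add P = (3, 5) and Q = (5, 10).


P != Q, so use the chord formula.
s = (y2 - y1) / (x2 - x1) = (5) / (2) mod 17 = 11
x3 = s^2 - x1 - x2 mod 17 = 11^2 - 3 - 5 = 11
y3 = s (x1 - x3) - y1 mod 17 = 11 * (3 - 11) - 5 = 9

P + Q = (11, 9)


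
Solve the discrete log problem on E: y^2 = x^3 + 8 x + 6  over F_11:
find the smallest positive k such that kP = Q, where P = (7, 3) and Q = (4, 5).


Enumerate multiples of P until we hit Q = (4, 5):
  1P = (7, 3)
  2P = (1, 9)
  3P = (4, 5)
Match found at i = 3.

k = 3


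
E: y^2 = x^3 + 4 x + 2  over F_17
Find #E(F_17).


For each x in F_17, count y with y^2 = x^3 + 4 x + 2 mod 17:
  x = 0: RHS = 2, y in [6, 11]  -> 2 point(s)
  x = 2: RHS = 1, y in [1, 16]  -> 2 point(s)
  x = 6: RHS = 4, y in [2, 15]  -> 2 point(s)
  x = 7: RHS = 16, y in [4, 13]  -> 2 point(s)
  x = 8: RHS = 2, y in [6, 11]  -> 2 point(s)
  x = 9: RHS = 2, y in [6, 11]  -> 2 point(s)
  x = 11: RHS = 0, y in [0]  -> 1 point(s)
Affine points: 13. Add the point at infinity: total = 14.

#E(F_17) = 14


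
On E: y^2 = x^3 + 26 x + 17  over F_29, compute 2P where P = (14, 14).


Doubling: s = (3 x1^2 + a) / (2 y1)
s = (3*14^2 + 26) / (2*14) mod 29 = 24
x3 = s^2 - 2 x1 mod 29 = 24^2 - 2*14 = 26
y3 = s (x1 - x3) - y1 mod 29 = 24 * (14 - 26) - 14 = 17

2P = (26, 17)


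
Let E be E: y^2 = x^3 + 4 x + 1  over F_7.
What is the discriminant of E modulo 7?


4 a^3 + 27 b^2 = 4*4^3 + 27*1^2 = 256 + 27 = 283
Delta = -16 * (283) = -4528
Delta mod 7 = 1

Delta = 1 (mod 7)


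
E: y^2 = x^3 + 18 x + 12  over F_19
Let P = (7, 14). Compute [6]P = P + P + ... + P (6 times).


k = 6 = 110_2 (binary, LSB first: 011)
Double-and-add from P = (7, 14):
  bit 0 = 0: acc unchanged = O
  bit 1 = 1: acc = O + (16, 11) = (16, 11)
  bit 2 = 1: acc = (16, 11) + (3, 13) = (17, 14)

6P = (17, 14)


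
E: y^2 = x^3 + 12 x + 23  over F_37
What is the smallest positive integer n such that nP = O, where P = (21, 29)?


Compute successive multiples of P until we hit O:
  1P = (21, 29)
  2P = (29, 28)
  3P = (35, 19)
  4P = (17, 21)
  5P = (3, 7)
  6P = (25, 36)
  7P = (1, 6)
  8P = (24, 36)
  ... (continuing to 20P)
  20P = O

ord(P) = 20


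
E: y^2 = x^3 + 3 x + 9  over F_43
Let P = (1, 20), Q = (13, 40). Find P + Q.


P != Q, so use the chord formula.
s = (y2 - y1) / (x2 - x1) = (20) / (12) mod 43 = 16
x3 = s^2 - x1 - x2 mod 43 = 16^2 - 1 - 13 = 27
y3 = s (x1 - x3) - y1 mod 43 = 16 * (1 - 27) - 20 = 37

P + Q = (27, 37)


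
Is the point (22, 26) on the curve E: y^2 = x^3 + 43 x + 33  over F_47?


Check whether y^2 = x^3 + 43 x + 33 (mod 47) for (x, y) = (22, 26).
LHS: y^2 = 26^2 mod 47 = 18
RHS: x^3 + 43 x + 33 = 22^3 + 43*22 + 33 mod 47 = 18
LHS = RHS

Yes, on the curve


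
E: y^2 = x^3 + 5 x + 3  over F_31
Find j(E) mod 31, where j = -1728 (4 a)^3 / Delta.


Delta = -16(4 a^3 + 27 b^2) mod 31 = 16
-1728 * (4 a)^3 = -1728 * (4*5)^3 mod 31 = 16
j = 16 * 16^(-1) mod 31 = 1

j = 1 (mod 31)


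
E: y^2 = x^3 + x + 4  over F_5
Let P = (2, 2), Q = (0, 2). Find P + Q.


P != Q, so use the chord formula.
s = (y2 - y1) / (x2 - x1) = (0) / (3) mod 5 = 0
x3 = s^2 - x1 - x2 mod 5 = 0^2 - 2 - 0 = 3
y3 = s (x1 - x3) - y1 mod 5 = 0 * (2 - 3) - 2 = 3

P + Q = (3, 3)


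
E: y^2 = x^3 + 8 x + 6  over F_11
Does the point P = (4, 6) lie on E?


Check whether y^2 = x^3 + 8 x + 6 (mod 11) for (x, y) = (4, 6).
LHS: y^2 = 6^2 mod 11 = 3
RHS: x^3 + 8 x + 6 = 4^3 + 8*4 + 6 mod 11 = 3
LHS = RHS

Yes, on the curve


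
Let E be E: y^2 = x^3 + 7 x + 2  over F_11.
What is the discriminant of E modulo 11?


4 a^3 + 27 b^2 = 4*7^3 + 27*2^2 = 1372 + 108 = 1480
Delta = -16 * (1480) = -23680
Delta mod 11 = 3

Delta = 3 (mod 11)


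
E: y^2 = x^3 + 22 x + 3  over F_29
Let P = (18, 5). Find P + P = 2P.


Doubling: s = (3 x1^2 + a) / (2 y1)
s = (3*18^2 + 22) / (2*5) mod 29 = 24
x3 = s^2 - 2 x1 mod 29 = 24^2 - 2*18 = 18
y3 = s (x1 - x3) - y1 mod 29 = 24 * (18 - 18) - 5 = 24

2P = (18, 24)


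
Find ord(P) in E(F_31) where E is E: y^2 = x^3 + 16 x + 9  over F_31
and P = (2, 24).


Compute successive multiples of P until we hit O:
  1P = (2, 24)
  2P = (0, 3)
  3P = (23, 19)
  4P = (14, 1)
  5P = (12, 21)
  6P = (5, 11)
  7P = (29, 0)
  8P = (5, 20)
  ... (continuing to 14P)
  14P = O

ord(P) = 14


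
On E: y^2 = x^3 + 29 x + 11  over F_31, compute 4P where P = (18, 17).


k = 4 = 100_2 (binary, LSB first: 001)
Double-and-add from P = (18, 17):
  bit 0 = 0: acc unchanged = O
  bit 1 = 0: acc unchanged = O
  bit 2 = 1: acc = O + (11, 7) = (11, 7)

4P = (11, 7)


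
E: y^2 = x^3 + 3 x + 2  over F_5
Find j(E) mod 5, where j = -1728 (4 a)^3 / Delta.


Delta = -16(4 a^3 + 27 b^2) mod 5 = 4
-1728 * (4 a)^3 = -1728 * (4*3)^3 mod 5 = 1
j = 1 * 4^(-1) mod 5 = 4

j = 4 (mod 5)


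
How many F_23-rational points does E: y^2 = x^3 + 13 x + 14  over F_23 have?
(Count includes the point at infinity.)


For each x in F_23, count y with y^2 = x^3 + 13 x + 14 mod 23:
  x = 2: RHS = 2, y in [5, 18]  -> 2 point(s)
  x = 6: RHS = 9, y in [3, 20]  -> 2 point(s)
  x = 8: RHS = 9, y in [3, 20]  -> 2 point(s)
  x = 9: RHS = 9, y in [3, 20]  -> 2 point(s)
  x = 11: RHS = 16, y in [4, 19]  -> 2 point(s)
  x = 12: RHS = 12, y in [9, 14]  -> 2 point(s)
  x = 18: RHS = 8, y in [10, 13]  -> 2 point(s)
  x = 19: RHS = 13, y in [6, 17]  -> 2 point(s)
  x = 21: RHS = 3, y in [7, 16]  -> 2 point(s)
  x = 22: RHS = 0, y in [0]  -> 1 point(s)
Affine points: 19. Add the point at infinity: total = 20.

#E(F_23) = 20


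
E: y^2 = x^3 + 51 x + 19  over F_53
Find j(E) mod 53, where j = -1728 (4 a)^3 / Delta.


Delta = -16(4 a^3 + 27 b^2) mod 53 = 9
-1728 * (4 a)^3 = -1728 * (4*51)^3 mod 53 = 7
j = 7 * 9^(-1) mod 53 = 42

j = 42 (mod 53)


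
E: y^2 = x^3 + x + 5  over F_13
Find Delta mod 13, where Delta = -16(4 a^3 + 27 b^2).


4 a^3 + 27 b^2 = 4*1^3 + 27*5^2 = 4 + 675 = 679
Delta = -16 * (679) = -10864
Delta mod 13 = 4

Delta = 4 (mod 13)


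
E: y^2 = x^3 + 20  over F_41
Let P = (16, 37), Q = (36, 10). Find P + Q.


P != Q, so use the chord formula.
s = (y2 - y1) / (x2 - x1) = (14) / (20) mod 41 = 13
x3 = s^2 - x1 - x2 mod 41 = 13^2 - 16 - 36 = 35
y3 = s (x1 - x3) - y1 mod 41 = 13 * (16 - 35) - 37 = 3

P + Q = (35, 3)


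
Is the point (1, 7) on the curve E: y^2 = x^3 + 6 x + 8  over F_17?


Check whether y^2 = x^3 + 6 x + 8 (mod 17) for (x, y) = (1, 7).
LHS: y^2 = 7^2 mod 17 = 15
RHS: x^3 + 6 x + 8 = 1^3 + 6*1 + 8 mod 17 = 15
LHS = RHS

Yes, on the curve


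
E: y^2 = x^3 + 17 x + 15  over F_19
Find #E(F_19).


For each x in F_19, count y with y^2 = x^3 + 17 x + 15 mod 19:
  x = 2: RHS = 0, y in [0]  -> 1 point(s)
  x = 3: RHS = 17, y in [6, 13]  -> 2 point(s)
  x = 5: RHS = 16, y in [4, 15]  -> 2 point(s)
  x = 8: RHS = 17, y in [6, 13]  -> 2 point(s)
  x = 9: RHS = 4, y in [2, 17]  -> 2 point(s)
  x = 10: RHS = 7, y in [8, 11]  -> 2 point(s)
  x = 12: RHS = 9, y in [3, 16]  -> 2 point(s)
  x = 13: RHS = 1, y in [1, 18]  -> 2 point(s)
  x = 15: RHS = 16, y in [4, 15]  -> 2 point(s)
  x = 17: RHS = 11, y in [7, 12]  -> 2 point(s)
  x = 18: RHS = 16, y in [4, 15]  -> 2 point(s)
Affine points: 21. Add the point at infinity: total = 22.

#E(F_19) = 22


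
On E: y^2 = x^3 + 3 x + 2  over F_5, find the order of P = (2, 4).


Compute successive multiples of P until we hit O:
  1P = (2, 4)
  2P = (1, 1)
  3P = (1, 4)
  4P = (2, 1)
  5P = O

ord(P) = 5


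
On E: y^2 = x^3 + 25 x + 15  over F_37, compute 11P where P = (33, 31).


k = 11 = 1011_2 (binary, LSB first: 1101)
Double-and-add from P = (33, 31):
  bit 0 = 1: acc = O + (33, 31) = (33, 31)
  bit 1 = 1: acc = (33, 31) + (17, 32) = (36, 27)
  bit 2 = 0: acc unchanged = (36, 27)
  bit 3 = 1: acc = (36, 27) + (16, 21) = (1, 2)

11P = (1, 2)


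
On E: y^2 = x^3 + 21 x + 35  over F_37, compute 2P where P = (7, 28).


Doubling: s = (3 x1^2 + a) / (2 y1)
s = (3*7^2 + 21) / (2*28) mod 37 = 3
x3 = s^2 - 2 x1 mod 37 = 3^2 - 2*7 = 32
y3 = s (x1 - x3) - y1 mod 37 = 3 * (7 - 32) - 28 = 8

2P = (32, 8)


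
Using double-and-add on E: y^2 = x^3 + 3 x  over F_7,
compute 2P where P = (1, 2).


k = 2 = 10_2 (binary, LSB first: 01)
Double-and-add from P = (1, 2):
  bit 0 = 0: acc unchanged = O
  bit 1 = 1: acc = O + (2, 0) = (2, 0)

2P = (2, 0)


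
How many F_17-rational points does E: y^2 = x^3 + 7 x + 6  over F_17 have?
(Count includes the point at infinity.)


For each x in F_17, count y with y^2 = x^3 + 7 x + 6 mod 17:
  x = 4: RHS = 13, y in [8, 9]  -> 2 point(s)
  x = 5: RHS = 13, y in [8, 9]  -> 2 point(s)
  x = 6: RHS = 9, y in [3, 14]  -> 2 point(s)
  x = 8: RHS = 13, y in [8, 9]  -> 2 point(s)
  x = 9: RHS = 16, y in [4, 13]  -> 2 point(s)
  x = 12: RHS = 16, y in [4, 13]  -> 2 point(s)
  x = 13: RHS = 16, y in [4, 13]  -> 2 point(s)
  x = 14: RHS = 9, y in [3, 14]  -> 2 point(s)
  x = 15: RHS = 1, y in [1, 16]  -> 2 point(s)
  x = 16: RHS = 15, y in [7, 10]  -> 2 point(s)
Affine points: 20. Add the point at infinity: total = 21.

#E(F_17) = 21


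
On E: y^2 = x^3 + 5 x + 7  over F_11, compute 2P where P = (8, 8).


Doubling: s = (3 x1^2 + a) / (2 y1)
s = (3*8^2 + 5) / (2*8) mod 11 = 2
x3 = s^2 - 2 x1 mod 11 = 2^2 - 2*8 = 10
y3 = s (x1 - x3) - y1 mod 11 = 2 * (8 - 10) - 8 = 10

2P = (10, 10)


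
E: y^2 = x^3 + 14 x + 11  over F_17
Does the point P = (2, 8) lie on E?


Check whether y^2 = x^3 + 14 x + 11 (mod 17) for (x, y) = (2, 8).
LHS: y^2 = 8^2 mod 17 = 13
RHS: x^3 + 14 x + 11 = 2^3 + 14*2 + 11 mod 17 = 13
LHS = RHS

Yes, on the curve


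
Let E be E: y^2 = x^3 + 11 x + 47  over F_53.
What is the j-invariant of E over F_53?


Delta = -16(4 a^3 + 27 b^2) mod 53 = 17
-1728 * (4 a)^3 = -1728 * (4*11)^3 mod 53 = 8
j = 8 * 17^(-1) mod 53 = 41

j = 41 (mod 53)


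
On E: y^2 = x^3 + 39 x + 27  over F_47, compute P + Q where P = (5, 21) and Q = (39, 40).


P != Q, so use the chord formula.
s = (y2 - y1) / (x2 - x1) = (19) / (34) mod 47 = 13
x3 = s^2 - x1 - x2 mod 47 = 13^2 - 5 - 39 = 31
y3 = s (x1 - x3) - y1 mod 47 = 13 * (5 - 31) - 21 = 17

P + Q = (31, 17)


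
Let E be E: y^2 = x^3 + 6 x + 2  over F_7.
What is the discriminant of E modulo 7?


4 a^3 + 27 b^2 = 4*6^3 + 27*2^2 = 864 + 108 = 972
Delta = -16 * (972) = -15552
Delta mod 7 = 2

Delta = 2 (mod 7)


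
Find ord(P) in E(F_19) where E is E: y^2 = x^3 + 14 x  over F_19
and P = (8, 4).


Compute successive multiples of P until we hit O:
  1P = (8, 4)
  2P = (7, 17)
  3P = (2, 13)
  4P = (16, 8)
  5P = (0, 0)
  6P = (16, 11)
  7P = (2, 6)
  8P = (7, 2)
  ... (continuing to 10P)
  10P = O

ord(P) = 10


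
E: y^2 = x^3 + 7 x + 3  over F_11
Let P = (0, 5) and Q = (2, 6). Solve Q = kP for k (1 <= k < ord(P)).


Enumerate multiples of P until we hit Q = (2, 6):
  1P = (0, 5)
  2P = (5, 8)
  3P = (9, 5)
  4P = (2, 6)
Match found at i = 4.

k = 4


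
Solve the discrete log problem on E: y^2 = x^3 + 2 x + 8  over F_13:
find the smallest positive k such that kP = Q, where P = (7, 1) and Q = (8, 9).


Enumerate multiples of P until we hit Q = (8, 9):
  1P = (7, 1)
  2P = (8, 9)
Match found at i = 2.

k = 2


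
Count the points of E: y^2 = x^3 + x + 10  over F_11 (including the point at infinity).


For each x in F_11, count y with y^2 = x^3 + 1 x + 10 mod 11:
  x = 1: RHS = 1, y in [1, 10]  -> 2 point(s)
  x = 2: RHS = 9, y in [3, 8]  -> 2 point(s)
  x = 4: RHS = 1, y in [1, 10]  -> 2 point(s)
  x = 6: RHS = 1, y in [1, 10]  -> 2 point(s)
  x = 9: RHS = 0, y in [0]  -> 1 point(s)
Affine points: 9. Add the point at infinity: total = 10.

#E(F_11) = 10


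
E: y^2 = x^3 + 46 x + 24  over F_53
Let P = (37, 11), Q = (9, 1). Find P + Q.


P != Q, so use the chord formula.
s = (y2 - y1) / (x2 - x1) = (43) / (25) mod 53 = 42
x3 = s^2 - x1 - x2 mod 53 = 42^2 - 37 - 9 = 22
y3 = s (x1 - x3) - y1 mod 53 = 42 * (37 - 22) - 11 = 36

P + Q = (22, 36)


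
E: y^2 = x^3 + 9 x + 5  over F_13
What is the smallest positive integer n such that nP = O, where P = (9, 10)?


Compute successive multiples of P until we hit O:
  1P = (9, 10)
  2P = (4, 1)
  3P = (10, 9)
  4P = (8, 2)
  5P = (8, 11)
  6P = (10, 4)
  7P = (4, 12)
  8P = (9, 3)
  ... (continuing to 9P)
  9P = O

ord(P) = 9


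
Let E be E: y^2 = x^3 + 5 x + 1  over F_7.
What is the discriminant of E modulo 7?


4 a^3 + 27 b^2 = 4*5^3 + 27*1^2 = 500 + 27 = 527
Delta = -16 * (527) = -8432
Delta mod 7 = 3

Delta = 3 (mod 7)


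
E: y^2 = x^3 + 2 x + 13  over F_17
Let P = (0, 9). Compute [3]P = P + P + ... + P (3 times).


k = 3 = 11_2 (binary, LSB first: 11)
Double-and-add from P = (0, 9):
  bit 0 = 1: acc = O + (0, 9) = (0, 9)
  bit 1 = 1: acc = (0, 9) + (4, 0) = (0, 8)

3P = (0, 8)


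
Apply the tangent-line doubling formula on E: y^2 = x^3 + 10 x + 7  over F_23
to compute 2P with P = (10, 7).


Doubling: s = (3 x1^2 + a) / (2 y1)
s = (3*10^2 + 10) / (2*7) mod 23 = 9
x3 = s^2 - 2 x1 mod 23 = 9^2 - 2*10 = 15
y3 = s (x1 - x3) - y1 mod 23 = 9 * (10 - 15) - 7 = 17

2P = (15, 17)


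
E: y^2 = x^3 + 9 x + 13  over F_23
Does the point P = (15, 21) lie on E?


Check whether y^2 = x^3 + 9 x + 13 (mod 23) for (x, y) = (15, 21).
LHS: y^2 = 21^2 mod 23 = 4
RHS: x^3 + 9 x + 13 = 15^3 + 9*15 + 13 mod 23 = 4
LHS = RHS

Yes, on the curve


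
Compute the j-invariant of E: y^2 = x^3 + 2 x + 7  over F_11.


Delta = -16(4 a^3 + 27 b^2) mod 11 = 1
-1728 * (4 a)^3 = -1728 * (4*2)^3 mod 11 = 5
j = 5 * 1^(-1) mod 11 = 5

j = 5 (mod 11)


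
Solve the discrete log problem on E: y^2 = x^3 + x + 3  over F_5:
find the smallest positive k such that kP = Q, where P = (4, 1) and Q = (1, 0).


Enumerate multiples of P until we hit Q = (1, 0):
  1P = (4, 1)
  2P = (1, 0)
Match found at i = 2.

k = 2


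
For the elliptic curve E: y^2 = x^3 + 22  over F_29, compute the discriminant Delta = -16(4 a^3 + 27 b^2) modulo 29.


4 a^3 + 27 b^2 = 4*0^3 + 27*22^2 = 0 + 13068 = 13068
Delta = -16 * (13068) = -209088
Delta mod 29 = 2

Delta = 2 (mod 29)


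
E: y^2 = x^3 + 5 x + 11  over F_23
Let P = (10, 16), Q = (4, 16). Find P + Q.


P != Q, so use the chord formula.
s = (y2 - y1) / (x2 - x1) = (0) / (17) mod 23 = 0
x3 = s^2 - x1 - x2 mod 23 = 0^2 - 10 - 4 = 9
y3 = s (x1 - x3) - y1 mod 23 = 0 * (10 - 9) - 16 = 7

P + Q = (9, 7)


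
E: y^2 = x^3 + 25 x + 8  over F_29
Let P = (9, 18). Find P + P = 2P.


Doubling: s = (3 x1^2 + a) / (2 y1)
s = (3*9^2 + 25) / (2*18) mod 29 = 1
x3 = s^2 - 2 x1 mod 29 = 1^2 - 2*9 = 12
y3 = s (x1 - x3) - y1 mod 29 = 1 * (9 - 12) - 18 = 8

2P = (12, 8)


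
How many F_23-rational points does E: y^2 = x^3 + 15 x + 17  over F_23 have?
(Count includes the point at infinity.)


For each x in F_23, count y with y^2 = x^3 + 15 x + 17 mod 23:
  x = 2: RHS = 9, y in [3, 20]  -> 2 point(s)
  x = 4: RHS = 3, y in [7, 16]  -> 2 point(s)
  x = 6: RHS = 1, y in [1, 22]  -> 2 point(s)
  x = 11: RHS = 18, y in [8, 15]  -> 2 point(s)
  x = 12: RHS = 16, y in [4, 19]  -> 2 point(s)
  x = 14: RHS = 4, y in [2, 21]  -> 2 point(s)
  x = 15: RHS = 6, y in [11, 12]  -> 2 point(s)
  x = 16: RHS = 6, y in [11, 12]  -> 2 point(s)
  x = 18: RHS = 1, y in [1, 22]  -> 2 point(s)
  x = 19: RHS = 8, y in [10, 13]  -> 2 point(s)
  x = 21: RHS = 2, y in [5, 18]  -> 2 point(s)
  x = 22: RHS = 1, y in [1, 22]  -> 2 point(s)
Affine points: 24. Add the point at infinity: total = 25.

#E(F_23) = 25


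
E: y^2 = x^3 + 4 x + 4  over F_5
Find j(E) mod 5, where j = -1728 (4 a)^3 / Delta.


Delta = -16(4 a^3 + 27 b^2) mod 5 = 2
-1728 * (4 a)^3 = -1728 * (4*4)^3 mod 5 = 2
j = 2 * 2^(-1) mod 5 = 1

j = 1 (mod 5)


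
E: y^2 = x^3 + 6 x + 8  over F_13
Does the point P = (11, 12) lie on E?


Check whether y^2 = x^3 + 6 x + 8 (mod 13) for (x, y) = (11, 12).
LHS: y^2 = 12^2 mod 13 = 1
RHS: x^3 + 6 x + 8 = 11^3 + 6*11 + 8 mod 13 = 1
LHS = RHS

Yes, on the curve


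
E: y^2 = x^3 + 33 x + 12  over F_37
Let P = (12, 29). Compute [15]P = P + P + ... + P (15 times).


k = 15 = 1111_2 (binary, LSB first: 1111)
Double-and-add from P = (12, 29):
  bit 0 = 1: acc = O + (12, 29) = (12, 29)
  bit 1 = 1: acc = (12, 29) + (14, 6) = (23, 5)
  bit 2 = 1: acc = (23, 5) + (30, 17) = (33, 36)
  bit 3 = 1: acc = (33, 36) + (25, 16) = (13, 14)

15P = (13, 14)


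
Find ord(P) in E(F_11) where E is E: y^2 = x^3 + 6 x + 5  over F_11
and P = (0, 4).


Compute successive multiples of P until we hit O:
  1P = (0, 4)
  2P = (4, 4)
  3P = (7, 7)
  4P = (8, 2)
  5P = (1, 10)
  6P = (2, 6)
  7P = (10, 8)
  8P = (6, 9)
  ... (continuing to 17P)
  17P = O

ord(P) = 17


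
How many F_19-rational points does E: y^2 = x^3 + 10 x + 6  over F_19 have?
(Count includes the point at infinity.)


For each x in F_19, count y with y^2 = x^3 + 10 x + 6 mod 19:
  x = 0: RHS = 6, y in [5, 14]  -> 2 point(s)
  x = 1: RHS = 17, y in [6, 13]  -> 2 point(s)
  x = 3: RHS = 6, y in [5, 14]  -> 2 point(s)
  x = 6: RHS = 16, y in [4, 15]  -> 2 point(s)
  x = 7: RHS = 1, y in [1, 18]  -> 2 point(s)
  x = 8: RHS = 9, y in [3, 16]  -> 2 point(s)
  x = 10: RHS = 4, y in [2, 17]  -> 2 point(s)
  x = 12: RHS = 11, y in [7, 12]  -> 2 point(s)
  x = 15: RHS = 16, y in [4, 15]  -> 2 point(s)
  x = 16: RHS = 6, y in [5, 14]  -> 2 point(s)
  x = 17: RHS = 16, y in [4, 15]  -> 2 point(s)
Affine points: 22. Add the point at infinity: total = 23.

#E(F_19) = 23


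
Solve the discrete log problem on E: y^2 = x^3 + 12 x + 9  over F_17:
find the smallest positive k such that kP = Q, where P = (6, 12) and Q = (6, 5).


Enumerate multiples of P until we hit Q = (6, 5):
  1P = (6, 12)
  2P = (13, 4)
  3P = (0, 3)
  4P = (9, 9)
  5P = (3, 2)
  6P = (4, 6)
  7P = (16, 9)
  8P = (16, 8)
  9P = (4, 11)
  10P = (3, 15)
  11P = (9, 8)
  12P = (0, 14)
  13P = (13, 13)
  14P = (6, 5)
Match found at i = 14.

k = 14


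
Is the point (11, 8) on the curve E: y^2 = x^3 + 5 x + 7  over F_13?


Check whether y^2 = x^3 + 5 x + 7 (mod 13) for (x, y) = (11, 8).
LHS: y^2 = 8^2 mod 13 = 12
RHS: x^3 + 5 x + 7 = 11^3 + 5*11 + 7 mod 13 = 2
LHS != RHS

No, not on the curve


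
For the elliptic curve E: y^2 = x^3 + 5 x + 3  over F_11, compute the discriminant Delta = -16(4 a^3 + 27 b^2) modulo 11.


4 a^3 + 27 b^2 = 4*5^3 + 27*3^2 = 500 + 243 = 743
Delta = -16 * (743) = -11888
Delta mod 11 = 3

Delta = 3 (mod 11)


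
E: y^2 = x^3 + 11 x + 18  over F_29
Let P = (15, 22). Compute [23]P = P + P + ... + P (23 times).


k = 23 = 10111_2 (binary, LSB first: 11101)
Double-and-add from P = (15, 22):
  bit 0 = 1: acc = O + (15, 22) = (15, 22)
  bit 1 = 1: acc = (15, 22) + (22, 2) = (12, 15)
  bit 2 = 1: acc = (12, 15) + (1, 1) = (3, 7)
  bit 3 = 0: acc unchanged = (3, 7)
  bit 4 = 1: acc = (3, 7) + (9, 11) = (11, 7)

23P = (11, 7)


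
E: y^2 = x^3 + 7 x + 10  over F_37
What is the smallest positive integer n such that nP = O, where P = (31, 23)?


Compute successive multiples of P until we hit O:
  1P = (31, 23)
  2P = (9, 32)
  3P = (24, 33)
  4P = (15, 7)
  5P = (29, 16)
  6P = (17, 26)
  7P = (10, 28)
  8P = (0, 26)
  ... (continuing to 46P)
  46P = O

ord(P) = 46


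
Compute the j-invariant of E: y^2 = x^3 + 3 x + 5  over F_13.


Delta = -16(4 a^3 + 27 b^2) mod 13 = 4
-1728 * (4 a)^3 = -1728 * (4*3)^3 mod 13 = 12
j = 12 * 4^(-1) mod 13 = 3

j = 3 (mod 13)


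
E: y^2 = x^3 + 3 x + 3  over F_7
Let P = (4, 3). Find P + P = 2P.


Doubling: s = (3 x1^2 + a) / (2 y1)
s = (3*4^2 + 3) / (2*3) mod 7 = 5
x3 = s^2 - 2 x1 mod 7 = 5^2 - 2*4 = 3
y3 = s (x1 - x3) - y1 mod 7 = 5 * (4 - 3) - 3 = 2

2P = (3, 2)


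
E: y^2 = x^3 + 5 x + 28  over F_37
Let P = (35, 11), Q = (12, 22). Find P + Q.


P != Q, so use the chord formula.
s = (y2 - y1) / (x2 - x1) = (11) / (14) mod 37 = 14
x3 = s^2 - x1 - x2 mod 37 = 14^2 - 35 - 12 = 1
y3 = s (x1 - x3) - y1 mod 37 = 14 * (35 - 1) - 11 = 21

P + Q = (1, 21)


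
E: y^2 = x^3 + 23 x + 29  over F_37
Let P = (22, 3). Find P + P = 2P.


Doubling: s = (3 x1^2 + a) / (2 y1)
s = (3*22^2 + 23) / (2*3) mod 37 = 30
x3 = s^2 - 2 x1 mod 37 = 30^2 - 2*22 = 5
y3 = s (x1 - x3) - y1 mod 37 = 30 * (22 - 5) - 3 = 26

2P = (5, 26)


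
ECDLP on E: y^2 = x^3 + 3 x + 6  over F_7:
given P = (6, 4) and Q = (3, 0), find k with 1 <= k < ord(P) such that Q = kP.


Enumerate multiples of P until we hit Q = (3, 0):
  1P = (6, 4)
  2P = (3, 0)
Match found at i = 2.

k = 2


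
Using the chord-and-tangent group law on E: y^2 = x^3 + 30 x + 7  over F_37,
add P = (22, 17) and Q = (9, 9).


P != Q, so use the chord formula.
s = (y2 - y1) / (x2 - x1) = (29) / (24) mod 37 = 12
x3 = s^2 - x1 - x2 mod 37 = 12^2 - 22 - 9 = 2
y3 = s (x1 - x3) - y1 mod 37 = 12 * (22 - 2) - 17 = 1

P + Q = (2, 1)


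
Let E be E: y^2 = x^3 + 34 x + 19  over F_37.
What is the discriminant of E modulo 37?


4 a^3 + 27 b^2 = 4*34^3 + 27*19^2 = 157216 + 9747 = 166963
Delta = -16 * (166963) = -2671408
Delta mod 37 = 29

Delta = 29 (mod 37)


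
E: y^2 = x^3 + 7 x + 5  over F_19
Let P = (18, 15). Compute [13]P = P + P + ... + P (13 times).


k = 13 = 1101_2 (binary, LSB first: 1011)
Double-and-add from P = (18, 15):
  bit 0 = 1: acc = O + (18, 15) = (18, 15)
  bit 1 = 0: acc unchanged = (18, 15)
  bit 2 = 1: acc = (18, 15) + (11, 8) = (10, 12)
  bit 3 = 1: acc = (10, 12) + (6, 15) = (0, 9)

13P = (0, 9)


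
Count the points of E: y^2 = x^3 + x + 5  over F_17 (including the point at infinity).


For each x in F_17, count y with y^2 = x^3 + 1 x + 5 mod 17:
  x = 2: RHS = 15, y in [7, 10]  -> 2 point(s)
  x = 3: RHS = 1, y in [1, 16]  -> 2 point(s)
  x = 5: RHS = 16, y in [4, 13]  -> 2 point(s)
  x = 7: RHS = 15, y in [7, 10]  -> 2 point(s)
  x = 8: RHS = 15, y in [7, 10]  -> 2 point(s)
  x = 11: RHS = 4, y in [2, 15]  -> 2 point(s)
  x = 14: RHS = 9, y in [3, 14]  -> 2 point(s)
Affine points: 14. Add the point at infinity: total = 15.

#E(F_17) = 15


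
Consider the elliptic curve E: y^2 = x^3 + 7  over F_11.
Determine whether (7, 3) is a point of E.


Check whether y^2 = x^3 + 0 x + 7 (mod 11) for (x, y) = (7, 3).
LHS: y^2 = 3^2 mod 11 = 9
RHS: x^3 + 0 x + 7 = 7^3 + 0*7 + 7 mod 11 = 9
LHS = RHS

Yes, on the curve


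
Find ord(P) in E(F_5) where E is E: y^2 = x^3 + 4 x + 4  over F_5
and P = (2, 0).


Compute successive multiples of P until we hit O:
  1P = (2, 0)
  2P = O

ord(P) = 2


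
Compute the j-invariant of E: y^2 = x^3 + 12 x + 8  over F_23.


Delta = -16(4 a^3 + 27 b^2) mod 23 = 13
-1728 * (4 a)^3 = -1728 * (4*12)^3 mod 23 = 22
j = 22 * 13^(-1) mod 23 = 7

j = 7 (mod 23)


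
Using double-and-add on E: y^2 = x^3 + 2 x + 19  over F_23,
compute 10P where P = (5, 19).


k = 10 = 1010_2 (binary, LSB first: 0101)
Double-and-add from P = (5, 19):
  bit 0 = 0: acc unchanged = O
  bit 1 = 1: acc = O + (14, 13) = (14, 13)
  bit 2 = 0: acc unchanged = (14, 13)
  bit 3 = 1: acc = (14, 13) + (7, 10) = (5, 4)

10P = (5, 4)


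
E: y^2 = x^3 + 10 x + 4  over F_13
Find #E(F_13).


For each x in F_13, count y with y^2 = x^3 + 10 x + 4 mod 13:
  x = 0: RHS = 4, y in [2, 11]  -> 2 point(s)
  x = 3: RHS = 9, y in [3, 10]  -> 2 point(s)
  x = 4: RHS = 4, y in [2, 11]  -> 2 point(s)
  x = 5: RHS = 10, y in [6, 7]  -> 2 point(s)
  x = 7: RHS = 1, y in [1, 12]  -> 2 point(s)
  x = 9: RHS = 4, y in [2, 11]  -> 2 point(s)
  x = 10: RHS = 12, y in [5, 8]  -> 2 point(s)
Affine points: 14. Add the point at infinity: total = 15.

#E(F_13) = 15


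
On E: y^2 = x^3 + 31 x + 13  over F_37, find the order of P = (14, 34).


Compute successive multiples of P until we hit O:
  1P = (14, 34)
  2P = (20, 30)
  3P = (24, 22)
  4P = (33, 11)
  5P = (34, 35)
  6P = (10, 18)
  7P = (29, 17)
  8P = (4, 4)
  ... (continuing to 31P)
  31P = O

ord(P) = 31


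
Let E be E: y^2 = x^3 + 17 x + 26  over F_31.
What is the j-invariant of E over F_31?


Delta = -16(4 a^3 + 27 b^2) mod 31 = 20
-1728 * (4 a)^3 = -1728 * (4*17)^3 mod 31 = 23
j = 23 * 20^(-1) mod 31 = 12

j = 12 (mod 31)
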